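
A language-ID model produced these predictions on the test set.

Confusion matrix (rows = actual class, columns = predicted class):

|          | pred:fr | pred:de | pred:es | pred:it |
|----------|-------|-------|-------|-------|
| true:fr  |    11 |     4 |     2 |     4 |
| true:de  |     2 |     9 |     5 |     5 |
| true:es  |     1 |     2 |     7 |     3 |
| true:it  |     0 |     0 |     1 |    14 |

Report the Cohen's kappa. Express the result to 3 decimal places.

0.452

Observed agreement pₒ = trace/N = 41/70 = 0.5857
Expected agreement pₑ = Σ (rowᵢ·colᵢ)/N² = (21·14 + 21·15 + 13·15 + 15·26)/70² = 0.2437
κ = (pₒ − pₑ)/(1 − pₑ) = (0.5857 − 0.2437)/(1 − 0.2437) = 0.452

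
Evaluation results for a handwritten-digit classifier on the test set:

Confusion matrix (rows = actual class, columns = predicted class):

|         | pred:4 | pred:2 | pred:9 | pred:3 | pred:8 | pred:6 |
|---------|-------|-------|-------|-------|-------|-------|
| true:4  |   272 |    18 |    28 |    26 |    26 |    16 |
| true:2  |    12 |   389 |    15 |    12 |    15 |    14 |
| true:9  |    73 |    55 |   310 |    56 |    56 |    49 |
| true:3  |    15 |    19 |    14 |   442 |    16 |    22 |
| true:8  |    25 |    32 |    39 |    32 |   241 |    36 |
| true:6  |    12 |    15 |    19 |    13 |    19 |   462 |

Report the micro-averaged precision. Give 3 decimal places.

0.726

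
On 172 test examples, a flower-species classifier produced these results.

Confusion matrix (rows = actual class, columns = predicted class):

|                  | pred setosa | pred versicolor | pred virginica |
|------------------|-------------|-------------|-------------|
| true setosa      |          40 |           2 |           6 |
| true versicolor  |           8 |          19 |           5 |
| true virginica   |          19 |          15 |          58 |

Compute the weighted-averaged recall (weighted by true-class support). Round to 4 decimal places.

0.6802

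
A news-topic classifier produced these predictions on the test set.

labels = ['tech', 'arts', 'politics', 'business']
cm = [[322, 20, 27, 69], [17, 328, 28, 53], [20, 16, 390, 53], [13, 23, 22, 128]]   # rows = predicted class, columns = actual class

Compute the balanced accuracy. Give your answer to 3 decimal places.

0.743

Balanced accuracy = mean of per-class recall.
  tech: recall = 322/372 = 0.8656
  arts: recall = 328/387 = 0.8475
  politics: recall = 390/467 = 0.8351
  business: recall = 128/303 = 0.4224
Mean = (0.8656 + 0.8475 + 0.8351 + 0.4224) / 4 = 0.743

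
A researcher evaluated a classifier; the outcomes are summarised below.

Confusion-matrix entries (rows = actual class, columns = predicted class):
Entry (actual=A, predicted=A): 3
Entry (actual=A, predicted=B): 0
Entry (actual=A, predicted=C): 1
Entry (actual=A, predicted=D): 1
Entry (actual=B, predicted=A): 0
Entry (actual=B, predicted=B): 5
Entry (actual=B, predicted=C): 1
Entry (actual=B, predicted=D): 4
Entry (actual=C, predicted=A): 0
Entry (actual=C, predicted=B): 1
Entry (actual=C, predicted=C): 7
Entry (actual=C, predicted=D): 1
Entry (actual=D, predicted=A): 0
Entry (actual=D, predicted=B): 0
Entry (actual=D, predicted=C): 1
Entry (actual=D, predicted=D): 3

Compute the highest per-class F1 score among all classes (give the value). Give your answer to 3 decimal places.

Per-class F1 score (2·TP/(2·TP+FP+FN)):
  A: TP=3, FP=0+0+0=0, FN=0+1+1=2 → 6/8 = 0.7500
  B: TP=5, FP=0+1+0=1, FN=0+1+4=5 → 10/16 = 0.6250
  C: TP=7, FP=1+1+1=3, FN=0+1+1=2 → 14/19 = 0.7368
  D: TP=3, FP=1+4+1=6, FN=0+0+1=1 → 6/13 = 0.4615
Highest is class 'A' with F1 score = 0.750.

0.750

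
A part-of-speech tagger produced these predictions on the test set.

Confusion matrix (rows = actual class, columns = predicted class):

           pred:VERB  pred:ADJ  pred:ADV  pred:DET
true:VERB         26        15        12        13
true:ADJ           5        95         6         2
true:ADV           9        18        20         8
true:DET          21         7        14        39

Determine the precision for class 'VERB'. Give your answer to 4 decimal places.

precision = TP/(TP+FP).
VERB: TP=26, FP=5+9+21=35 → 26/61 = 0.42623

0.4262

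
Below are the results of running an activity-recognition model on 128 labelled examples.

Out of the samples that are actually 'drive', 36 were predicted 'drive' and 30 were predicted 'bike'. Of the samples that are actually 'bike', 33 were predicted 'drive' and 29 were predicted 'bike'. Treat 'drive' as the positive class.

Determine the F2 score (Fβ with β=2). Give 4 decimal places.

Fβ = (1+β²)·TP / ((1+β²)·TP + β²·FN + FP), with β²=4
= 5·36 / (5·36 + 4·30 + 33) = 0.5405

0.5405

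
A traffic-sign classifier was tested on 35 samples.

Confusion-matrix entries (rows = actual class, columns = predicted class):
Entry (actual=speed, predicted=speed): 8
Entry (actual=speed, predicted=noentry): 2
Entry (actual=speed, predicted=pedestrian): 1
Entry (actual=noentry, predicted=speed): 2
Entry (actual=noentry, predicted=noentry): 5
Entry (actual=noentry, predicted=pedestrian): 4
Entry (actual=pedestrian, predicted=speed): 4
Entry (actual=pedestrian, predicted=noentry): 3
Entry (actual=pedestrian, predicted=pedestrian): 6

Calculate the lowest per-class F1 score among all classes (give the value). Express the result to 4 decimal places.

Per-class F1 score (2·TP/(2·TP+FP+FN)):
  speed: TP=8, FP=2+4=6, FN=2+1=3 → 16/25 = 0.64000
  noentry: TP=5, FP=2+3=5, FN=2+4=6 → 10/21 = 0.47619
  pedestrian: TP=6, FP=1+4=5, FN=4+3=7 → 12/24 = 0.50000
Lowest is class 'noentry' with F1 score = 0.4762.

0.4762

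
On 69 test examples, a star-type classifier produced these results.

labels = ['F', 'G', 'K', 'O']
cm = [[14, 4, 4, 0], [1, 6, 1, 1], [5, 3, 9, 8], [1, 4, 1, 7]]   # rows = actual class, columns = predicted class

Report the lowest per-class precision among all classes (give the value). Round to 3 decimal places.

Per-class precision (TP/(TP+FP)):
  F: TP=14, FP=1+5+1=7 → 14/21 = 0.6667
  G: TP=6, FP=4+3+4=11 → 6/17 = 0.3529
  K: TP=9, FP=4+1+1=6 → 9/15 = 0.6000
  O: TP=7, FP=0+1+8=9 → 7/16 = 0.4375
Lowest is class 'G' with precision = 0.353.

0.353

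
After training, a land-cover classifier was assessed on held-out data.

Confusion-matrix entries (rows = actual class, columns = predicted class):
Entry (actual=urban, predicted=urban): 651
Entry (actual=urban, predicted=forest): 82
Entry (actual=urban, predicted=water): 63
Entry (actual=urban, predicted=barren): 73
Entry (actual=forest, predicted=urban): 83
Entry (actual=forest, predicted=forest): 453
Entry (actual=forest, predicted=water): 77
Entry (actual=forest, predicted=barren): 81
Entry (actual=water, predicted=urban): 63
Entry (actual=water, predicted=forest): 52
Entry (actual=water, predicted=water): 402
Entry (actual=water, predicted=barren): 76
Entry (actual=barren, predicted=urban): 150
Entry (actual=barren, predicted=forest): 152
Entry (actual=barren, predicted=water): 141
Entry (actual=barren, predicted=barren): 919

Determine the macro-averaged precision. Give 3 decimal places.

Per-class precision (TP/(TP+FP)):
  urban: TP=651, FP=83+63+150=296 → 651/947 = 0.6874
  forest: TP=453, FP=82+52+152=286 → 453/739 = 0.6130
  water: TP=402, FP=63+77+141=281 → 402/683 = 0.5886
  barren: TP=919, FP=73+81+76=230 → 919/1149 = 0.7998
Macro-precision = mean = (0.6874 + 0.6130 + 0.5886 + 0.7998) / 4 = 0.672

0.672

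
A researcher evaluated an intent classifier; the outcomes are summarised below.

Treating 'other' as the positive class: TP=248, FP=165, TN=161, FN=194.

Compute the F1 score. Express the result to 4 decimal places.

0.5801

Precision = TP/(TP+FP) = 248/413 = 0.6005
Recall = TP/(TP+FN) = 248/442 = 0.5611
F1 = 2·TP/(2·TP+FP+FN) = 496/855 = 0.5801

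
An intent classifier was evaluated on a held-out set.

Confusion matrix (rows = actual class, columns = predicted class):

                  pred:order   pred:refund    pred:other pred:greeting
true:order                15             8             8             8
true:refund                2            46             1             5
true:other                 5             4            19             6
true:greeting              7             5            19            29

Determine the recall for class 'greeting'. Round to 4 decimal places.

0.4833

recall = TP/(TP+FN).
greeting: TP=29, FN=7+5+19=31 → 29/60 = 0.48333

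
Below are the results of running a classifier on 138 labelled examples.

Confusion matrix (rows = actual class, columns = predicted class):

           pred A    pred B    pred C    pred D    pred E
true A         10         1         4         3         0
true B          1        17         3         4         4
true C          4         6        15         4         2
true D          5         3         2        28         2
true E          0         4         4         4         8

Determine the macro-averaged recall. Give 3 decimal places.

Per-class recall (TP/(TP+FN)):
  A: TP=10, FN=1+4+3+0=8 → 10/18 = 0.5556
  B: TP=17, FN=1+3+4+4=12 → 17/29 = 0.5862
  C: TP=15, FN=4+6+4+2=16 → 15/31 = 0.4839
  D: TP=28, FN=5+3+2+2=12 → 28/40 = 0.7000
  E: TP=8, FN=0+4+4+4=12 → 8/20 = 0.4000
Macro-recall = mean = (0.5556 + 0.5862 + 0.4839 + 0.7000 + 0.4000) / 5 = 0.545

0.545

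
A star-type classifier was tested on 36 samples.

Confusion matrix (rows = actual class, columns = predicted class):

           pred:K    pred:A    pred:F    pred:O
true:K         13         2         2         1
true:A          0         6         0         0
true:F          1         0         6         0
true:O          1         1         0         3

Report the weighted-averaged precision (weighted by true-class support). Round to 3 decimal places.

Per-class precision (TP/(TP+FP)):
  K: TP=13, FP=0+1+1=2 → 13/15 = 0.8667
  A: TP=6, FP=2+0+1=3 → 6/9 = 0.6667
  F: TP=6, FP=2+0+0=2 → 6/8 = 0.7500
  O: TP=3, FP=1+0+0=1 → 3/4 = 0.7500
Weighted-precision = Σ (supportᵢ/N)·precisionᵢ with N=36: (18/36)·0.8667 + (6/36)·0.6667 + (7/36)·0.7500 + (5/36)·0.7500 = 0.794

0.794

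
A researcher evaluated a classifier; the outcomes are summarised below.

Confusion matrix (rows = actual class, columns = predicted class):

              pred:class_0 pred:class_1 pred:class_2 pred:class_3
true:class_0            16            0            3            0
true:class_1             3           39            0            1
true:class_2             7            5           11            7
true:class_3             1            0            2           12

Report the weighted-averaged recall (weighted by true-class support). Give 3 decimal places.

0.729

Per-class recall (TP/(TP+FN)):
  class_0: TP=16, FN=0+3+0=3 → 16/19 = 0.8421
  class_1: TP=39, FN=3+0+1=4 → 39/43 = 0.9070
  class_2: TP=11, FN=7+5+7=19 → 11/30 = 0.3667
  class_3: TP=12, FN=1+0+2=3 → 12/15 = 0.8000
Weighted-recall = Σ (supportᵢ/N)·recallᵢ with N=107: (19/107)·0.8421 + (43/107)·0.9070 + (30/107)·0.3667 + (15/107)·0.8000 = 0.729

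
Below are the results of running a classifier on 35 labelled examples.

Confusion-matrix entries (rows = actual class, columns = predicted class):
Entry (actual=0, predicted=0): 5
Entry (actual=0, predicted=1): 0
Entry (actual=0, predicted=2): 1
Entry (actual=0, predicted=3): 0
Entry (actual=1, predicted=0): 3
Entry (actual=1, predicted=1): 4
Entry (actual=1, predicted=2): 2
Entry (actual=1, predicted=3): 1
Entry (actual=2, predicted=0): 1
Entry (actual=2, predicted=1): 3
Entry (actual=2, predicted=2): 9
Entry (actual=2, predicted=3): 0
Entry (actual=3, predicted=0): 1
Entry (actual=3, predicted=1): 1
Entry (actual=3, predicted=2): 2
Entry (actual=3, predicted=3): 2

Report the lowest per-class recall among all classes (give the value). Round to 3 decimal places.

0.333

Per-class recall (TP/(TP+FN)):
  0: TP=5, FN=0+1+0=1 → 5/6 = 0.8333
  1: TP=4, FN=3+2+1=6 → 4/10 = 0.4000
  2: TP=9, FN=1+3+0=4 → 9/13 = 0.6923
  3: TP=2, FN=1+1+2=4 → 2/6 = 0.3333
Lowest is class '3' with recall = 0.333.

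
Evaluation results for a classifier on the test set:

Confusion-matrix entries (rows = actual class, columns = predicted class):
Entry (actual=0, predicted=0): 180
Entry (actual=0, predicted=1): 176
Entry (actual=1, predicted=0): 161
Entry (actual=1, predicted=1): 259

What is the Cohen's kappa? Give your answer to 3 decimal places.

0.123

Observed agreement pₒ = trace/N = 439/776 = 0.5657
Expected agreement pₑ = Σ (rowᵢ·colᵢ)/N² = (356·341 + 420·435)/776² = 0.5050
κ = (pₒ − pₑ)/(1 − pₑ) = (0.5657 − 0.5050)/(1 − 0.5050) = 0.123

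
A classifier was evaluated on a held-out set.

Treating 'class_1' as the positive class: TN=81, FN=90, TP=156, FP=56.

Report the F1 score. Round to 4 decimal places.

0.6812

Precision = TP/(TP+FP) = 156/212 = 0.7358
Recall = TP/(TP+FN) = 156/246 = 0.6341
F1 = 2·TP/(2·TP+FP+FN) = 312/458 = 0.6812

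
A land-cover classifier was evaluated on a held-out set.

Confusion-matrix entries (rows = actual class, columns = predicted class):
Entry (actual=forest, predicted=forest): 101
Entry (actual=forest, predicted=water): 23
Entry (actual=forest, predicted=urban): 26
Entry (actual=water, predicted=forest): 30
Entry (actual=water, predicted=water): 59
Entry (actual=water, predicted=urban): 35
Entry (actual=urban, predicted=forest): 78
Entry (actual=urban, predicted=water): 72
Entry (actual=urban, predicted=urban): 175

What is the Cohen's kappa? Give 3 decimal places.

0.317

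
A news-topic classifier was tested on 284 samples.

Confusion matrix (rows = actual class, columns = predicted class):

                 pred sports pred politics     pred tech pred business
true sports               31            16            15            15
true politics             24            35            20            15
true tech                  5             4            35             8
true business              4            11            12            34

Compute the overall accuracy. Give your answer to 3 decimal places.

0.475

Accuracy = trace / total = (31+35+35+34=135) / 284 = 135/284 = 0.475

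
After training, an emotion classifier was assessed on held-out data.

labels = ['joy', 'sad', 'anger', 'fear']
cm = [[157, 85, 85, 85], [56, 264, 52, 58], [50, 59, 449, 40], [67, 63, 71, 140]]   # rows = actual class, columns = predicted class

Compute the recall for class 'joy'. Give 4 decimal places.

0.3811

Take TP from the diagonal, FP from the rest of the 'joy' prediction marginal, FN from the rest of the 'joy' actual marginal.
recall = TP/(TP+FN).
joy: TP=157, FN=85+85+85=255 → 157/412 = 0.38107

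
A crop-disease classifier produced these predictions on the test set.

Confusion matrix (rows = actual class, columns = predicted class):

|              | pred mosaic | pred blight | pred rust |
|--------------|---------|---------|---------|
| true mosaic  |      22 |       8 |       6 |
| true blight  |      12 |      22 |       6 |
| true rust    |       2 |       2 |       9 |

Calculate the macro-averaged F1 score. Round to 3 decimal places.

0.584

Per-class F1 score (2·TP/(2·TP+FP+FN)):
  mosaic: TP=22, FP=12+2=14, FN=8+6=14 → 44/72 = 0.6111
  blight: TP=22, FP=8+2=10, FN=12+6=18 → 44/72 = 0.6111
  rust: TP=9, FP=6+6=12, FN=2+2=4 → 18/34 = 0.5294
Macro-F1 score = mean = (0.6111 + 0.6111 + 0.5294) / 3 = 0.584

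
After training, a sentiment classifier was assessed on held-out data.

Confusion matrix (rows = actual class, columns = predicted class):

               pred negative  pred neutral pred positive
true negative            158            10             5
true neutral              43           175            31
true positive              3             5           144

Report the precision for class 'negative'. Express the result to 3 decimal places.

precision = TP/(TP+FP).
negative: TP=158, FP=43+3=46 → 158/204 = 0.7745

0.775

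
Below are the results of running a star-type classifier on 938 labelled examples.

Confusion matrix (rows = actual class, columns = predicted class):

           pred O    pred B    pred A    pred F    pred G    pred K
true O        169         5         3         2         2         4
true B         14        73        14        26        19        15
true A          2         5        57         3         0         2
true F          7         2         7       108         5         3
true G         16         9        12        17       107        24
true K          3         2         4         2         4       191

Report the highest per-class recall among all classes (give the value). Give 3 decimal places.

0.927

Per-class recall (TP/(TP+FN)):
  O: TP=169, FN=5+3+2+2+4=16 → 169/185 = 0.9135
  B: TP=73, FN=14+14+26+19+15=88 → 73/161 = 0.4534
  A: TP=57, FN=2+5+3+0+2=12 → 57/69 = 0.8261
  F: TP=108, FN=7+2+7+5+3=24 → 108/132 = 0.8182
  G: TP=107, FN=16+9+12+17+24=78 → 107/185 = 0.5784
  K: TP=191, FN=3+2+4+2+4=15 → 191/206 = 0.9272
Highest is class 'K' with recall = 0.927.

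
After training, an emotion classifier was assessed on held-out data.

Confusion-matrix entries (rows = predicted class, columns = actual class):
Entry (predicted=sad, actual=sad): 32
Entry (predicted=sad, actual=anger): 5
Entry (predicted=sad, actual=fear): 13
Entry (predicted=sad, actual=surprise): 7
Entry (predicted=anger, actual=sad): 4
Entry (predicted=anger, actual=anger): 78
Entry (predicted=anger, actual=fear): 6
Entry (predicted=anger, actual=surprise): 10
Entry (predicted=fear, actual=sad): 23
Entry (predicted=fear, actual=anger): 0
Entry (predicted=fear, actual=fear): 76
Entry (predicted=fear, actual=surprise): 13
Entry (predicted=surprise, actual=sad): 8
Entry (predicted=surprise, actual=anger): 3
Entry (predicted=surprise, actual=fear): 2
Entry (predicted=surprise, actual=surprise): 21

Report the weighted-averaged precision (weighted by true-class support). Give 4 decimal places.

Per-class precision (TP/(TP+FP)):
  sad: TP=32, FP=5+13+7=25 → 32/57 = 0.56140
  anger: TP=78, FP=4+6+10=20 → 78/98 = 0.79592
  fear: TP=76, FP=23+0+13=36 → 76/112 = 0.67857
  surprise: TP=21, FP=8+3+2=13 → 21/34 = 0.61765
Weighted-precision = Σ (supportᵢ/N)·precisionᵢ with N=301: (67/301)·0.56140 + (86/301)·0.79592 + (97/301)·0.67857 + (51/301)·0.61765 = 0.6757

0.6757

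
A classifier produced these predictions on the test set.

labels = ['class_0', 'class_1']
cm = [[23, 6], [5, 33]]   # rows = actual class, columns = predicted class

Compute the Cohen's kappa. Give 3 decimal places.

0.664

Observed agreement pₒ = trace/N = 56/67 = 0.8358
Expected agreement pₑ = Σ (rowᵢ·colᵢ)/N² = (29·28 + 38·39)/67² = 0.5110
κ = (pₒ − pₑ)/(1 − pₑ) = (0.8358 − 0.5110)/(1 − 0.5110) = 0.664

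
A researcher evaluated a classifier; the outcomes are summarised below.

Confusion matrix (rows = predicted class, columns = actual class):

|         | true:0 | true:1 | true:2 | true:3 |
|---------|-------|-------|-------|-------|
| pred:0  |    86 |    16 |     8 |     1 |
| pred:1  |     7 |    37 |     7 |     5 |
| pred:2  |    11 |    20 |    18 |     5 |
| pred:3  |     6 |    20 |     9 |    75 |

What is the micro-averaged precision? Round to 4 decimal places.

Micro-averaging pools counts across classes: ΣTP=216, ΣFP=115, ΣFN=115.
Micro-precision = TP/(TP+FP) on pooled counts = 0.6526 (equals overall accuracy in single-label multiclass).

0.6526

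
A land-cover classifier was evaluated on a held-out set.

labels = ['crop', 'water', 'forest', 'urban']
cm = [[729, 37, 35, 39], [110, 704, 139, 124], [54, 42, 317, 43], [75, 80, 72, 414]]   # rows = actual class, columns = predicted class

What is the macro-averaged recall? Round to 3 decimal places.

Per-class recall (TP/(TP+FN)):
  crop: TP=729, FN=37+35+39=111 → 729/840 = 0.8679
  water: TP=704, FN=110+139+124=373 → 704/1077 = 0.6537
  forest: TP=317, FN=54+42+43=139 → 317/456 = 0.6952
  urban: TP=414, FN=75+80+72=227 → 414/641 = 0.6459
Macro-recall = mean = (0.8679 + 0.6537 + 0.6952 + 0.6459) / 4 = 0.716

0.716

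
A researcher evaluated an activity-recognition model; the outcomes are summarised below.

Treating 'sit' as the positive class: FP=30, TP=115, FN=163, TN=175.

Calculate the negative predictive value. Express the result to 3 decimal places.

NPV = TN/(TN+FN) = 175/(175+163) = 0.518

0.518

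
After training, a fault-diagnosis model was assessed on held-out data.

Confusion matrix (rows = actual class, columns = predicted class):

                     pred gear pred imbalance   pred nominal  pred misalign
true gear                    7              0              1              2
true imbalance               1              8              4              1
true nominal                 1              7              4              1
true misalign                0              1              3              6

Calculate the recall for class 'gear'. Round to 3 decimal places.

One-vs-rest for 'gear': TP = diagonal; FP = other classes predicted 'gear'; FN = 'gear' predicted as other.
recall = TP/(TP+FN).
gear: TP=7, FN=0+1+2=3 → 7/10 = 0.7000

0.700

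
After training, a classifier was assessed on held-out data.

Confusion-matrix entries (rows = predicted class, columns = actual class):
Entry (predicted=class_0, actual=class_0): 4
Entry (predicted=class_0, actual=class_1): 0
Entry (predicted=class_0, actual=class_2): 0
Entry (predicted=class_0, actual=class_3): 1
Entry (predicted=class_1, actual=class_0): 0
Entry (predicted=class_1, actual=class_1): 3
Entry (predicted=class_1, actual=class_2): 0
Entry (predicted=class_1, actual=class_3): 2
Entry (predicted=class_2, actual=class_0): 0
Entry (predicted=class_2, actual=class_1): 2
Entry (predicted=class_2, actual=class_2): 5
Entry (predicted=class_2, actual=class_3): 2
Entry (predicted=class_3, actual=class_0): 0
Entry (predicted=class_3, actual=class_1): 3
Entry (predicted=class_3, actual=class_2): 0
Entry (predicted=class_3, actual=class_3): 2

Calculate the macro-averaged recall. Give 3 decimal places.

0.665

Per-class recall (TP/(TP+FN)):
  class_0: TP=4, FN=0+0+0=0 → 4/4 = 1.0000
  class_1: TP=3, FN=0+2+3=5 → 3/8 = 0.3750
  class_2: TP=5, FN=0+0+0=0 → 5/5 = 1.0000
  class_3: TP=2, FN=1+2+2=5 → 2/7 = 0.2857
Macro-recall = mean = (1.0000 + 0.3750 + 1.0000 + 0.2857) / 4 = 0.665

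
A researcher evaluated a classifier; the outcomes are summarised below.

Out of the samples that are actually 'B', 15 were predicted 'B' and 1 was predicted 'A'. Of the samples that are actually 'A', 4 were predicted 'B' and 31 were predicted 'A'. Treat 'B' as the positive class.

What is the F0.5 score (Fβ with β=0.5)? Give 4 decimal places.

0.8152

Fβ = (1+β²)·TP / ((1+β²)·TP + β²·FN + FP), with β²=1/4
= 1.25·15 / (1.25·15 + 0.25·1 + 4) = 0.8152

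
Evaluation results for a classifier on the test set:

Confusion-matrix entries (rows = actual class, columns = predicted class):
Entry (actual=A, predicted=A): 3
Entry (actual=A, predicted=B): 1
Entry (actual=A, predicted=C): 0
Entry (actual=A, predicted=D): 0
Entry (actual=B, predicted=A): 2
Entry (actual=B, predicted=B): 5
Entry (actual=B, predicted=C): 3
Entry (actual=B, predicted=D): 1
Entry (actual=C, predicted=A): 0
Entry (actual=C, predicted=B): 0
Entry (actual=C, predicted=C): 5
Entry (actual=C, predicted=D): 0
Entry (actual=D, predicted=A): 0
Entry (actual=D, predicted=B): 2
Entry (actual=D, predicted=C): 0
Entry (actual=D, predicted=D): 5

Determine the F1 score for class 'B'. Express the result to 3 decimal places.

0.526

One-vs-rest for 'B': TP = diagonal; FP = other classes predicted 'B'; FN = 'B' predicted as other.
F1 score = 2·TP/(2·TP+FP+FN).
B: TP=5, FP=1+0+2=3, FN=2+3+1=6 → 10/19 = 0.5263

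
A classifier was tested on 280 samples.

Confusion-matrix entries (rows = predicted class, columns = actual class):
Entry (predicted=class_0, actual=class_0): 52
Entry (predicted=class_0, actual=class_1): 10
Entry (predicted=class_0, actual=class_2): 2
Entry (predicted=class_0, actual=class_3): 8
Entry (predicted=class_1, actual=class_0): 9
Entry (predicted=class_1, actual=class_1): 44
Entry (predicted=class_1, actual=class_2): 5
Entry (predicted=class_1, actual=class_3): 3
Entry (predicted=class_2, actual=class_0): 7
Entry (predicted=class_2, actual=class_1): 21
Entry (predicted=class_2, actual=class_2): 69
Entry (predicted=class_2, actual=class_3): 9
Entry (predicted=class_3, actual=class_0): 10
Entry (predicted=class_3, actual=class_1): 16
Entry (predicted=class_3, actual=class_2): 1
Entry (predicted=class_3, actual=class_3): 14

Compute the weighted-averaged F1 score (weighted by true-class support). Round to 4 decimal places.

0.6340

Per-class F1 score (2·TP/(2·TP+FP+FN)):
  class_0: TP=52, FP=10+2+8=20, FN=9+7+10=26 → 104/150 = 0.69333
  class_1: TP=44, FP=9+5+3=17, FN=10+21+16=47 → 88/152 = 0.57895
  class_2: TP=69, FP=7+21+9=37, FN=2+5+1=8 → 138/183 = 0.75410
  class_3: TP=14, FP=10+16+1=27, FN=8+3+9=20 → 28/75 = 0.37333
Weighted-F1 score = Σ (supportᵢ/N)·F1 scoreᵢ with N=280: (78/280)·0.69333 + (91/280)·0.57895 + (77/280)·0.75410 + (34/280)·0.37333 = 0.6340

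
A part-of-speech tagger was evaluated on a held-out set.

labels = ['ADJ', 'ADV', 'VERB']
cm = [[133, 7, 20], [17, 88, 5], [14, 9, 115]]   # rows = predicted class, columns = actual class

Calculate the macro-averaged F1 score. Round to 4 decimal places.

Per-class F1 score (2·TP/(2·TP+FP+FN)):
  ADJ: TP=133, FP=7+20=27, FN=17+14=31 → 266/324 = 0.82099
  ADV: TP=88, FP=17+5=22, FN=7+9=16 → 176/214 = 0.82243
  VERB: TP=115, FP=14+9=23, FN=20+5=25 → 230/278 = 0.82734
Macro-F1 score = mean = (0.82099 + 0.82243 + 0.82734) / 3 = 0.8236

0.8236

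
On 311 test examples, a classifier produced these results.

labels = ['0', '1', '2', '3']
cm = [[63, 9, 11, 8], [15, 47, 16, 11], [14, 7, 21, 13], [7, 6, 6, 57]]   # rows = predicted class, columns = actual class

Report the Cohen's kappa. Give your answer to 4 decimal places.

Observed agreement pₒ = trace/N = 188/311 = 0.60450
Expected agreement pₑ = Σ (rowᵢ·colᵢ)/N² = (99·91 + 69·89 + 54·55 + 89·76)/311² = 0.25728
κ = (pₒ − pₑ)/(1 − pₑ) = (0.60450 − 0.25728)/(1 − 0.25728) = 0.4675

0.4675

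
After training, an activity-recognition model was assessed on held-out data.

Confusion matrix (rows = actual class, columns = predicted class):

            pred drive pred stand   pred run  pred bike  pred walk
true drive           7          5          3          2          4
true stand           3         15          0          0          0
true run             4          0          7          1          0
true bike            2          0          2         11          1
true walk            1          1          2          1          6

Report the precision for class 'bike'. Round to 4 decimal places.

0.7333

precision = TP/(TP+FP).
bike: TP=11, FP=2+0+1+1=4 → 11/15 = 0.73333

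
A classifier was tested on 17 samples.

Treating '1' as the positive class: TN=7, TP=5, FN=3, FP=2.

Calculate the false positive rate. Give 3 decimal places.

FPR = FP/(FP+TN) = 2/(2+7) = 0.222

0.222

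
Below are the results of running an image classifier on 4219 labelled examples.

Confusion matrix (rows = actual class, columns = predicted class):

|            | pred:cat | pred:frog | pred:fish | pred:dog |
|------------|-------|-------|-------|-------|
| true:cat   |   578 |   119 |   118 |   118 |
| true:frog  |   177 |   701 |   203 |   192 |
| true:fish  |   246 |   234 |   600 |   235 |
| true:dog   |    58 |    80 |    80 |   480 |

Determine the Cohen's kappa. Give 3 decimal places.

Observed agreement pₒ = trace/N = 2359/4219 = 0.5591
Expected agreement pₑ = Σ (rowᵢ·colᵢ)/N² = (933·1059 + 1273·1134 + 1315·1001 + 698·1025)/4219² = 0.2508
κ = (pₒ − pₑ)/(1 − pₑ) = (0.5591 − 0.2508)/(1 − 0.2508) = 0.412

0.412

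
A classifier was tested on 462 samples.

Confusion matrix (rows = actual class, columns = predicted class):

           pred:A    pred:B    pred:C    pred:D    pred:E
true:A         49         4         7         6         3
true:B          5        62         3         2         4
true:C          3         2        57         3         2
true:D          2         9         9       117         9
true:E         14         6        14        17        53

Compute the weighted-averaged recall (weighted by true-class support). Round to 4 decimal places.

Per-class recall (TP/(TP+FN)):
  A: TP=49, FN=4+7+6+3=20 → 49/69 = 0.71014
  B: TP=62, FN=5+3+2+4=14 → 62/76 = 0.81579
  C: TP=57, FN=3+2+3+2=10 → 57/67 = 0.85075
  D: TP=117, FN=2+9+9+9=29 → 117/146 = 0.80137
  E: TP=53, FN=14+6+14+17=51 → 53/104 = 0.50962
Weighted-recall = Σ (supportᵢ/N)·recallᵢ with N=462: (69/462)·0.71014 + (76/462)·0.81579 + (67/462)·0.85075 + (146/462)·0.80137 + (104/462)·0.50962 = 0.7316

0.7316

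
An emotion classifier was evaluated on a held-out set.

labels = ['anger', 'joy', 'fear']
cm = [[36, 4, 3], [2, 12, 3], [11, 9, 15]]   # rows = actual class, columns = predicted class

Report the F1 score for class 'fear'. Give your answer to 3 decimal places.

0.536

F1 score = 2·TP/(2·TP+FP+FN).
fear: TP=15, FP=3+3=6, FN=11+9=20 → 30/56 = 0.5357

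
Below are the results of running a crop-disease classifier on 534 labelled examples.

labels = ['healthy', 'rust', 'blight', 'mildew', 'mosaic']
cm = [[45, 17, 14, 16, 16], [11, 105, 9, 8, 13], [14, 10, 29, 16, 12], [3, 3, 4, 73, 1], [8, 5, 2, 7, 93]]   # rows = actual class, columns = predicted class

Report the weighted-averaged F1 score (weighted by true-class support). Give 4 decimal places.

Per-class F1 score (2·TP/(2·TP+FP+FN)):
  healthy: TP=45, FP=11+14+3+8=36, FN=17+14+16+16=63 → 90/189 = 0.47619
  rust: TP=105, FP=17+10+3+5=35, FN=11+9+8+13=41 → 210/286 = 0.73427
  blight: TP=29, FP=14+9+4+2=29, FN=14+10+16+12=52 → 58/139 = 0.41727
  mildew: TP=73, FP=16+8+16+7=47, FN=3+3+4+1=11 → 146/204 = 0.71569
  mosaic: TP=93, FP=16+13+12+1=42, FN=8+5+2+7=22 → 186/250 = 0.74400
Weighted-F1 score = Σ (supportᵢ/N)·F1 scoreᵢ with N=534: (108/534)·0.47619 + (146/534)·0.73427 + (81/534)·0.41727 + (84/534)·0.71569 + (115/534)·0.74400 = 0.6332

0.6332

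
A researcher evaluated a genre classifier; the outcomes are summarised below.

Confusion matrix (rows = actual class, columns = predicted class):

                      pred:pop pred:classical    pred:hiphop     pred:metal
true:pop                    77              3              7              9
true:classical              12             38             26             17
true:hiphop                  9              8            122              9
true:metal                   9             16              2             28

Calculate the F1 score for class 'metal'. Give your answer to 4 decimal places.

Take TP from the diagonal, FP from the rest of the 'metal' prediction marginal, FN from the rest of the 'metal' actual marginal.
F1 score = 2·TP/(2·TP+FP+FN).
metal: TP=28, FP=9+17+9=35, FN=9+16+2=27 → 56/118 = 0.47458

0.4746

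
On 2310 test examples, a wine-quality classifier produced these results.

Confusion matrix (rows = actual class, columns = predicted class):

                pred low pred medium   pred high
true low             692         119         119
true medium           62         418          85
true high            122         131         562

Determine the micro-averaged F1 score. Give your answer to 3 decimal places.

Micro-averaging pools counts across classes: ΣTP=1672, ΣFP=638, ΣFN=638.
Micro-F1 score = 2·TP/(2·TP+FP+FN) on pooled counts = 0.724 (equals overall accuracy in single-label multiclass).

0.724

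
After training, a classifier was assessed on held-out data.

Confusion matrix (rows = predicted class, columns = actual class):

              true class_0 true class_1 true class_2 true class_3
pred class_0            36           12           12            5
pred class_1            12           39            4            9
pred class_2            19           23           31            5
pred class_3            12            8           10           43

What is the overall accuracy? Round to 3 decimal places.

0.532

Accuracy = trace / total = (36+39+31+43=149) / 280 = 149/280 = 0.532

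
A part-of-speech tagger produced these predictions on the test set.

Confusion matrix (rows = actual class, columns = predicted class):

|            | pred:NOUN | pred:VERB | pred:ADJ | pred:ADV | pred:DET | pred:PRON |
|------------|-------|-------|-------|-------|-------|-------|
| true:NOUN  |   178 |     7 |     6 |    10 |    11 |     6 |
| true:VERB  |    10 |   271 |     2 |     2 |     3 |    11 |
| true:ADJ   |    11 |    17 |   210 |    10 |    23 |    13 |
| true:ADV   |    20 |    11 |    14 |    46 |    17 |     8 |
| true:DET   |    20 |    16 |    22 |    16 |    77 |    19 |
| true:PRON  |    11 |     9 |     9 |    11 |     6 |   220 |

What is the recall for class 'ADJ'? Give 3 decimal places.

0.739

recall = TP/(TP+FN).
ADJ: TP=210, FN=11+17+10+23+13=74 → 210/284 = 0.7394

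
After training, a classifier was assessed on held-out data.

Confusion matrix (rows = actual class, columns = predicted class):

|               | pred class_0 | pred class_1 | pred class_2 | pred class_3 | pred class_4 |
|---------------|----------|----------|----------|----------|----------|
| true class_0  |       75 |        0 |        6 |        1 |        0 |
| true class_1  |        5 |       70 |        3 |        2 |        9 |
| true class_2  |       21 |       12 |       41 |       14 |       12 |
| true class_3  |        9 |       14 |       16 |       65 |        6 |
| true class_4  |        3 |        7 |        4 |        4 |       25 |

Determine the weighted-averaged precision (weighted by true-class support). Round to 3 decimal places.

0.654

Per-class precision (TP/(TP+FP)):
  class_0: TP=75, FP=5+21+9+3=38 → 75/113 = 0.6637
  class_1: TP=70, FP=0+12+14+7=33 → 70/103 = 0.6796
  class_2: TP=41, FP=6+3+16+4=29 → 41/70 = 0.5857
  class_3: TP=65, FP=1+2+14+4=21 → 65/86 = 0.7558
  class_4: TP=25, FP=0+9+12+6=27 → 25/52 = 0.4808
Weighted-precision = Σ (supportᵢ/N)·precisionᵢ with N=424: (82/424)·0.6637 + (89/424)·0.6796 + (100/424)·0.5857 + (110/424)·0.7558 + (43/424)·0.4808 = 0.654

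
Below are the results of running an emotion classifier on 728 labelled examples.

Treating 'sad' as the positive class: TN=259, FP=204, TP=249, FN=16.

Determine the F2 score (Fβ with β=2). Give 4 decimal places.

0.8229

Fβ = (1+β²)·TP / ((1+β²)·TP + β²·FN + FP), with β²=4
= 5·249 / (5·249 + 4·16 + 204) = 0.8229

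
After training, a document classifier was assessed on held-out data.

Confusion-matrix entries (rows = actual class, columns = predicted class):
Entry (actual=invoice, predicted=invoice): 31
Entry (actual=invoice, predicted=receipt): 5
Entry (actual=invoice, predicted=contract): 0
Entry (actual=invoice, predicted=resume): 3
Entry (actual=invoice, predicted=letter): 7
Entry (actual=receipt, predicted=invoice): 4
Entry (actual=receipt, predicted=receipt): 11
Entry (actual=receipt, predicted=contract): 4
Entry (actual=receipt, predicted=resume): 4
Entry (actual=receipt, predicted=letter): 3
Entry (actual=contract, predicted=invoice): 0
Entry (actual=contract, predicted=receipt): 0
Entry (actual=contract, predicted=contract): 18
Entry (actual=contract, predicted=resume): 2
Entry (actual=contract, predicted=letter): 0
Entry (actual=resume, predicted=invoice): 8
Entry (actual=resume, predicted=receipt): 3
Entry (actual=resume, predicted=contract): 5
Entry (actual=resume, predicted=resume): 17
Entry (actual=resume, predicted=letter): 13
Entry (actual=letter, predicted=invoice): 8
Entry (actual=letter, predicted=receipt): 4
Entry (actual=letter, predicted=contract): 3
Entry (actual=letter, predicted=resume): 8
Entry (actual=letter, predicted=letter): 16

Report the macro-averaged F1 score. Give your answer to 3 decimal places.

Per-class F1 score (2·TP/(2·TP+FP+FN)):
  invoice: TP=31, FP=4+0+8+8=20, FN=5+0+3+7=15 → 62/97 = 0.6392
  receipt: TP=11, FP=5+0+3+4=12, FN=4+4+4+3=15 → 22/49 = 0.4490
  contract: TP=18, FP=0+4+5+3=12, FN=0+0+2+0=2 → 36/50 = 0.7200
  resume: TP=17, FP=3+4+2+8=17, FN=8+3+5+13=29 → 34/80 = 0.4250
  letter: TP=16, FP=7+3+0+13=23, FN=8+4+3+8=23 → 32/78 = 0.4103
Macro-F1 score = mean = (0.6392 + 0.4490 + 0.7200 + 0.4250 + 0.4103) / 5 = 0.529

0.529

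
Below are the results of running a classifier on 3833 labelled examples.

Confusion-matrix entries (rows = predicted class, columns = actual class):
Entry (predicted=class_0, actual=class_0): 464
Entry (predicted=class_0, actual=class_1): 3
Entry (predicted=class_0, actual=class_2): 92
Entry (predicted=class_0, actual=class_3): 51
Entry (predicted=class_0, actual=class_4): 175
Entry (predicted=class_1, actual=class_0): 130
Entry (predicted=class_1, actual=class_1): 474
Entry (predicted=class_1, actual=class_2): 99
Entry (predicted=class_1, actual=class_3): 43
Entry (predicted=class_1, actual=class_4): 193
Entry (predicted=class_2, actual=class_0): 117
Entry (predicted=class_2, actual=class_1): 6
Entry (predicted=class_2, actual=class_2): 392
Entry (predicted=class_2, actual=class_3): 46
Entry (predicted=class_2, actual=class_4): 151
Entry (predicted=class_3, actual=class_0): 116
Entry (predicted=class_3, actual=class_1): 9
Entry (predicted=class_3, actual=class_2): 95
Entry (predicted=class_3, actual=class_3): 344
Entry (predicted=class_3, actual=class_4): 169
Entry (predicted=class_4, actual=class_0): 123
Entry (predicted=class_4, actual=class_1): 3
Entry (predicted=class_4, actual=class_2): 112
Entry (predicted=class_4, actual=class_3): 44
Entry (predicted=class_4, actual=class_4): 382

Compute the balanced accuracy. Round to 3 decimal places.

0.590

Balanced accuracy = mean of per-class recall.
  class_0: recall = 464/950 = 0.4884
  class_1: recall = 474/495 = 0.9576
  class_2: recall = 392/790 = 0.4962
  class_3: recall = 344/528 = 0.6515
  class_4: recall = 382/1070 = 0.3570
Mean = (0.4884 + 0.9576 + 0.4962 + 0.6515 + 0.3570) / 5 = 0.590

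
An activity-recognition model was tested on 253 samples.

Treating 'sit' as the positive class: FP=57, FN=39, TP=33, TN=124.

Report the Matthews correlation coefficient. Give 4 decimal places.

0.1352

MCC = (TP·TN − FP·FN) / √((TP+FP)(TP+FN)(TN+FP)(TN+FN))
Numerator = 33·124 − 57·39 = 1869
Denominator = √(90·72·181·163) = √191179440 = 13826.7653
MCC = 1869 / 13826.7653 = 0.1352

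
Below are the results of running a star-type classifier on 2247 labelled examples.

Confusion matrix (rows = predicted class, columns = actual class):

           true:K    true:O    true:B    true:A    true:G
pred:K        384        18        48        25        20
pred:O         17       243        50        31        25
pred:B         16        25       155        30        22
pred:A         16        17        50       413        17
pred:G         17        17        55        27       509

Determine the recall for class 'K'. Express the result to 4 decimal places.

0.8533

One-vs-rest for 'K': TP = diagonal; FP = other classes predicted 'K'; FN = 'K' predicted as other.
recall = TP/(TP+FN).
K: TP=384, FN=17+16+16+17=66 → 384/450 = 0.85333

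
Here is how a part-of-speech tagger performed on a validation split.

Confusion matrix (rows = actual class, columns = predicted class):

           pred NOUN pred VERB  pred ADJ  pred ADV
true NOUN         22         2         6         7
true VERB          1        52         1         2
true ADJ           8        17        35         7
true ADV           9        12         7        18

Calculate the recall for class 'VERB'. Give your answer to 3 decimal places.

recall = TP/(TP+FN).
VERB: TP=52, FN=1+1+2=4 → 52/56 = 0.9286

0.929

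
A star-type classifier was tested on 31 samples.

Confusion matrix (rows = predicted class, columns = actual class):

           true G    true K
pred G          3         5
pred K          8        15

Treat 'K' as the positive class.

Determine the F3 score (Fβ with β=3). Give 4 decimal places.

0.7389

Fβ = (1+β²)·TP / ((1+β²)·TP + β²·FN + FP), with β²=9
= 10·15 / (10·15 + 9·5 + 8) = 0.7389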